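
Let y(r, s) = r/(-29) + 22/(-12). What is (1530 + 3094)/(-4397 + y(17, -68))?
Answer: -804576/765499 ≈ -1.0510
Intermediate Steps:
y(r, s) = -11/6 - r/29 (y(r, s) = r*(-1/29) + 22*(-1/12) = -r/29 - 11/6 = -11/6 - r/29)
(1530 + 3094)/(-4397 + y(17, -68)) = (1530 + 3094)/(-4397 + (-11/6 - 1/29*17)) = 4624/(-4397 + (-11/6 - 17/29)) = 4624/(-4397 - 421/174) = 4624/(-765499/174) = 4624*(-174/765499) = -804576/765499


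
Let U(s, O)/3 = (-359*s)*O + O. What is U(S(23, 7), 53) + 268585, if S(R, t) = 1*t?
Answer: -130823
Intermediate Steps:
S(R, t) = t
U(s, O) = 3*O - 1077*O*s (U(s, O) = 3*((-359*s)*O + O) = 3*(-359*O*s + O) = 3*(O - 359*O*s) = 3*O - 1077*O*s)
U(S(23, 7), 53) + 268585 = 3*53*(1 - 359*7) + 268585 = 3*53*(1 - 2513) + 268585 = 3*53*(-2512) + 268585 = -399408 + 268585 = -130823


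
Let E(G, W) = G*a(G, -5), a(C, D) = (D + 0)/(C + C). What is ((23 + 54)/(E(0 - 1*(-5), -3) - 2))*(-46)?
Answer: 7084/9 ≈ 787.11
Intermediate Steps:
a(C, D) = D/(2*C) (a(C, D) = D/((2*C)) = D*(1/(2*C)) = D/(2*C))
E(G, W) = -5/2 (E(G, W) = G*((1/2)*(-5)/G) = G*(-5/(2*G)) = -5/2)
((23 + 54)/(E(0 - 1*(-5), -3) - 2))*(-46) = ((23 + 54)/(-5/2 - 2))*(-46) = (77/(-9/2))*(-46) = (77*(-2/9))*(-46) = -154/9*(-46) = 7084/9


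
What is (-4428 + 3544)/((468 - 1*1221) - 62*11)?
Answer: 884/1435 ≈ 0.61603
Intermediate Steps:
(-4428 + 3544)/((468 - 1*1221) - 62*11) = -884/((468 - 1221) - 682) = -884/(-753 - 682) = -884/(-1435) = -884*(-1/1435) = 884/1435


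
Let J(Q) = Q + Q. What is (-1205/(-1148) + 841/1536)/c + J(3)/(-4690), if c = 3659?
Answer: -455418407/540356436480 ≈ -0.00084281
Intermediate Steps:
J(Q) = 2*Q
(-1205/(-1148) + 841/1536)/c + J(3)/(-4690) = (-1205/(-1148) + 841/1536)/3659 + (2*3)/(-4690) = (-1205*(-1/1148) + 841*(1/1536))*(1/3659) + 6*(-1/4690) = (1205/1148 + 841/1536)*(1/3659) - 3/2345 = (704087/440832)*(1/3659) - 3/2345 = 704087/1613004288 - 3/2345 = -455418407/540356436480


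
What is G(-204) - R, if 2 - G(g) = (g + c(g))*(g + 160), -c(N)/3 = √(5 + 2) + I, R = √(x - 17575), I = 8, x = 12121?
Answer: -10030 - 132*√7 - 3*I*√606 ≈ -10379.0 - 73.851*I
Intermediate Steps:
R = 3*I*√606 (R = √(12121 - 17575) = √(-5454) = 3*I*√606 ≈ 73.851*I)
c(N) = -24 - 3*√7 (c(N) = -3*(√(5 + 2) + 8) = -3*(√7 + 8) = -3*(8 + √7) = -24 - 3*√7)
G(g) = 2 - (160 + g)*(-24 + g - 3*√7) (G(g) = 2 - (g + (-24 - 3*√7))*(g + 160) = 2 - (-24 + g - 3*√7)*(160 + g) = 2 - (160 + g)*(-24 + g - 3*√7))
G(-204) - R = (3842 - 1*(-204)² - 136*(-204) + 480*√7 + 3*(-204)*√7) - 3*I*√606 = (3842 - 1*41616 + 27744 + 480*√7 - 612*√7) - 3*I*√606 = (3842 - 41616 + 27744 + 480*√7 - 612*√7) - 3*I*√606 = (-10030 - 132*√7) - 3*I*√606 = -10030 - 132*√7 - 3*I*√606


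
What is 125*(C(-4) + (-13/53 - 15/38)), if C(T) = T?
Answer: -1168125/2014 ≈ -580.00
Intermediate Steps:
125*(C(-4) + (-13/53 - 15/38)) = 125*(-4 + (-13/53 - 15/38)) = 125*(-4 - 1289/2014) = 125*(-9345/2014) = -1168125/2014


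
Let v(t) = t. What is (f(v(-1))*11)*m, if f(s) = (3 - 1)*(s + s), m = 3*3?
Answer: -396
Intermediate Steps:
m = 9
f(s) = 4*s (f(s) = 2*(2*s) = 4*s)
(f(v(-1))*11)*m = ((4*(-1))*11)*9 = -4*11*9 = -44*9 = -396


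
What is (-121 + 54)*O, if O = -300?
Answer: 20100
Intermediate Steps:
(-121 + 54)*O = (-121 + 54)*(-300) = -67*(-300) = 20100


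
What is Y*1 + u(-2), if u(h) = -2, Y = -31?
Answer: -33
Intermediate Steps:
Y*1 + u(-2) = -31*1 - 2 = -31 - 2 = -33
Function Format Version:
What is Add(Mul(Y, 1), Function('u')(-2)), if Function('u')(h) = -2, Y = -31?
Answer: -33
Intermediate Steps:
Add(Mul(Y, 1), Function('u')(-2)) = Add(Mul(-31, 1), -2) = Add(-31, -2) = -33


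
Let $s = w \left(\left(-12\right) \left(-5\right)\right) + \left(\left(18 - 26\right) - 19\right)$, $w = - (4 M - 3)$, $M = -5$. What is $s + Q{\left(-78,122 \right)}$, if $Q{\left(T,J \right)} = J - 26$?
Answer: $1449$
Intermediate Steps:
$w = 23$ ($w = - (4 \left(-5\right) - 3) = - (-20 - 3) = \left(-1\right) \left(-23\right) = 23$)
$Q{\left(T,J \right)} = -26 + J$ ($Q{\left(T,J \right)} = J - 26 = -26 + J$)
$s = 1353$ ($s = 23 \left(\left(-12\right) \left(-5\right)\right) + \left(\left(18 - 26\right) - 19\right) = 23 \cdot 60 - 27 = 1380 - 27 = 1353$)
$s + Q{\left(-78,122 \right)} = 1353 + \left(-26 + 122\right) = 1353 + 96 = 1449$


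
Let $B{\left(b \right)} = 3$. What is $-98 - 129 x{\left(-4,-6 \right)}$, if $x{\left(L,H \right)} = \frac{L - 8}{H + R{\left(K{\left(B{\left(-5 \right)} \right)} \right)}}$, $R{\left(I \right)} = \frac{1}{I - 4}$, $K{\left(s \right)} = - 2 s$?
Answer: $- \frac{21458}{61} \approx -351.77$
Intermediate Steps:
$R{\left(I \right)} = \frac{1}{-4 + I}$
$x{\left(L,H \right)} = \frac{-8 + L}{- \frac{1}{10} + H}$ ($x{\left(L,H \right)} = \frac{L - 8}{H + \frac{1}{-4 - 6}} = \frac{-8 + L}{H + \frac{1}{-4 - 6}} = \frac{-8 + L}{H + \frac{1}{-10}} = \frac{-8 + L}{H - \frac{1}{10}} = \frac{-8 + L}{- \frac{1}{10} + H}$)
$-98 - 129 x{\left(-4,-6 \right)} = -98 - 129 \frac{10 \left(-8 - 4\right)}{-1 + 10 \left(-6\right)} = -98 - 129 \cdot 10 \frac{1}{-1 - 60} \left(-12\right) = -98 - 129 \cdot 10 \frac{1}{-61} \left(-12\right) = -98 - 129 \cdot 10 \left(- \frac{1}{61}\right) \left(-12\right) = -98 - \frac{15480}{61} = - \frac{21458}{61}$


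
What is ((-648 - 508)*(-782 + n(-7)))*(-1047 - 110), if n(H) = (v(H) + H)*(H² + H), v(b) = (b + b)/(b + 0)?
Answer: -1326792064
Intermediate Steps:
v(b) = 2 (v(b) = (2*b)/b = 2)
n(H) = (2 + H)*(H + H²) (n(H) = (2 + H)*(H² + H) = (2 + H)*(H + H²))
((-648 - 508)*(-782 + n(-7)))*(-1047 - 110) = ((-648 - 508)*(-782 - 7*(2 + (-7)² + 3*(-7))))*(-1047 - 110) = -1156*(-782 - 7*(2 + 49 - 21))*(-1157) = -1156*(-782 - 7*30)*(-1157) = -1156*(-782 - 210)*(-1157) = -1156*(-992)*(-1157) = 1146752*(-1157) = -1326792064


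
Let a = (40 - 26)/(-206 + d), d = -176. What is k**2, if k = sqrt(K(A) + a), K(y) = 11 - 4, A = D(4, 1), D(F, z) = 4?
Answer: 1330/191 ≈ 6.9633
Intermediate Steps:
A = 4
K(y) = 7
a = -7/191 (a = (40 - 26)/(-206 - 176) = 14/(-382) = 14*(-1/382) = -7/191 ≈ -0.036649)
k = sqrt(254030)/191 (k = sqrt(7 - 7/191) = sqrt(1330/191) = sqrt(254030)/191 ≈ 2.6388)
k**2 = (sqrt(254030)/191)**2 = 1330/191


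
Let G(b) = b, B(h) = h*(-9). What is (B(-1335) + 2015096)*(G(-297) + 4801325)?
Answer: 9732216670108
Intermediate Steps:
B(h) = -9*h
(B(-1335) + 2015096)*(G(-297) + 4801325) = (-9*(-1335) + 2015096)*(-297 + 4801325) = (12015 + 2015096)*4801028 = 2027111*4801028 = 9732216670108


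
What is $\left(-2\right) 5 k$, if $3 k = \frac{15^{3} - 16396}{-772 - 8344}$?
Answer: $- \frac{65105}{13674} \approx -4.7612$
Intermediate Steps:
$k = \frac{13021}{27348}$ ($k = \frac{\left(15^{3} - 16396\right) \frac{1}{-772 - 8344}}{3} = \frac{\left(3375 - 16396\right) \frac{1}{-9116}}{3} = \frac{\left(-13021\right) \left(- \frac{1}{9116}\right)}{3} = \frac{1}{3} \cdot \frac{13021}{9116} = \frac{13021}{27348} \approx 0.47612$)
$\left(-2\right) 5 k = \left(-2\right) 5 \cdot \frac{13021}{27348} = \left(-10\right) \frac{13021}{27348} = - \frac{65105}{13674}$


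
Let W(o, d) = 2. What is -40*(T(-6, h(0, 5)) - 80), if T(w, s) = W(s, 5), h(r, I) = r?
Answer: 3120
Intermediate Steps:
T(w, s) = 2
-40*(T(-6, h(0, 5)) - 80) = -40*(2 - 80) = -40*(-78) = 3120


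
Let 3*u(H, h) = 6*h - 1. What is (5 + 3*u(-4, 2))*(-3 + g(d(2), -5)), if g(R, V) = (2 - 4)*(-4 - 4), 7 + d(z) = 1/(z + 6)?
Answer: 208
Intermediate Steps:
u(H, h) = -⅓ + 2*h (u(H, h) = (6*h - 1)/3 = (-1 + 6*h)/3 = -⅓ + 2*h)
d(z) = -7 + 1/(6 + z) (d(z) = -7 + 1/(z + 6) = -7 + 1/(6 + z))
g(R, V) = 16 (g(R, V) = -2*(-8) = 16)
(5 + 3*u(-4, 2))*(-3 + g(d(2), -5)) = (5 + 3*(-⅓ + 2*2))*(-3 + 16) = (5 + 3*(-⅓ + 4))*13 = (5 + 3*(11/3))*13 = (5 + 11)*13 = 16*13 = 208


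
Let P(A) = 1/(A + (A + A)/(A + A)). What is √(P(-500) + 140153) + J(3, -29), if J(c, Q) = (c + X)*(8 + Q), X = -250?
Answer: 5187 + √34898236654/499 ≈ 5561.4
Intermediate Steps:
J(c, Q) = (-250 + c)*(8 + Q) (J(c, Q) = (c - 250)*(8 + Q) = (-250 + c)*(8 + Q))
P(A) = 1/(1 + A) (P(A) = 1/(A + (2*A)/((2*A))) = 1/(A + (2*A)*(1/(2*A))) = 1/(A + 1) = 1/(1 + A))
√(P(-500) + 140153) + J(3, -29) = √(1/(1 - 500) + 140153) + (-2000 - 250*(-29) + 8*3 - 29*3) = √(1/(-499) + 140153) + (-2000 + 7250 + 24 - 87) = √(-1/499 + 140153) + 5187 = √(69936346/499) + 5187 = √34898236654/499 + 5187 = 5187 + √34898236654/499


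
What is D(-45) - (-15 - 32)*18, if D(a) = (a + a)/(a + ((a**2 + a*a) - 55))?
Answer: 334161/395 ≈ 845.98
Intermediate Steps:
D(a) = 2*a/(-55 + a + 2*a**2) (D(a) = (2*a)/(a + ((a**2 + a**2) - 55)) = (2*a)/(a + (2*a**2 - 55)) = (2*a)/(a + (-55 + 2*a**2)) = (2*a)/(-55 + a + 2*a**2) = 2*a/(-55 + a + 2*a**2))
D(-45) - (-15 - 32)*18 = 2*(-45)/(-55 - 45 + 2*(-45)**2) - (-15 - 32)*18 = 2*(-45)/(-55 - 45 + 2*2025) - (-47)*18 = 2*(-45)/(-55 - 45 + 4050) - 1*(-846) = 2*(-45)/3950 + 846 = 2*(-45)*(1/3950) + 846 = -9/395 + 846 = 334161/395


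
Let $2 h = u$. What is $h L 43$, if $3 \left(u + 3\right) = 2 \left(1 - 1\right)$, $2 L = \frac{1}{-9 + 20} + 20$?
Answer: $- \frac{28509}{44} \approx -647.93$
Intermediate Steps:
$L = \frac{221}{22}$ ($L = \frac{\frac{1}{-9 + 20} + 20}{2} = \frac{\frac{1}{11} + 20}{2} = \frac{1}{2} \cdot \frac{221}{11} = \frac{221}{22} \approx 10.045$)
$u = -3$ ($u = -3 + \frac{2 \left(1 - 1\right)}{3} = -3 + \frac{2 \cdot 0}{3} = -3 + \frac{1}{3} \cdot 0 = -3 + 0 = -3$)
$h = - \frac{3}{2}$ ($h = \frac{1}{2} \left(-3\right) = - \frac{3}{2} \approx -1.5$)
$h L 43 = \left(- \frac{3}{2}\right) \frac{221}{22} \cdot 43 = \left(- \frac{663}{44}\right) 43 = - \frac{28509}{44}$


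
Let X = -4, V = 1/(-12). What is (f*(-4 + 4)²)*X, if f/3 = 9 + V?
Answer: 0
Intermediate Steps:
V = -1/12 ≈ -0.083333
f = 107/4 (f = 3*(9 - 1/12) = 3*(107/12) = 107/4 ≈ 26.750)
(f*(-4 + 4)²)*X = (107*(-4 + 4)²/4)*(-4) = ((107/4)*0²)*(-4) = ((107/4)*0)*(-4) = 0*(-4) = 0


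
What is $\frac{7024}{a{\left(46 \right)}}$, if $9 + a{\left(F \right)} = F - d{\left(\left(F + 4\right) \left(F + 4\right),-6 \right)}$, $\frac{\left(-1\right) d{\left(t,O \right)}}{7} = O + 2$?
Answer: $\frac{7024}{9} \approx 780.44$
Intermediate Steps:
$d{\left(t,O \right)} = -14 - 7 O$ ($d{\left(t,O \right)} = - 7 \left(O + 2\right) = - 7 \left(2 + O\right) = -14 - 7 O$)
$a{\left(F \right)} = -37 + F$ ($a{\left(F \right)} = -9 - \left(-14 + 42 - F\right) = -9 + \left(F - \left(-14 + 42\right)\right) = -9 + \left(F - 28\right) = -9 + \left(-28 + F\right) = -37 + F$)
$\frac{7024}{a{\left(46 \right)}} = \frac{7024}{-37 + 46} = \frac{7024}{9}$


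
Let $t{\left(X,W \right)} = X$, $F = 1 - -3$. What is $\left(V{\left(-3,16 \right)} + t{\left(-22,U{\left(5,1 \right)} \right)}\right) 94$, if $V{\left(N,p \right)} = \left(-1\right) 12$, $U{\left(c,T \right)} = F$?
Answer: $-3196$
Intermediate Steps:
$F = 4$ ($F = 1 + 3 = 4$)
$U{\left(c,T \right)} = 4$
$V{\left(N,p \right)} = -12$
$\left(V{\left(-3,16 \right)} + t{\left(-22,U{\left(5,1 \right)} \right)}\right) 94 = \left(-12 - 22\right) 94 = \left(-34\right) 94 = -3196$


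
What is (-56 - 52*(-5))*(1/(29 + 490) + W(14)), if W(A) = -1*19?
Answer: -670480/173 ≈ -3875.6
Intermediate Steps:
W(A) = -19
(-56 - 52*(-5))*(1/(29 + 490) + W(14)) = (-56 - 52*(-5))*(1/(29 + 490) - 19) = (-56 + 260)*(1/519 - 19) = 204*(1/519 - 19) = 204*(-9860/519) = -670480/173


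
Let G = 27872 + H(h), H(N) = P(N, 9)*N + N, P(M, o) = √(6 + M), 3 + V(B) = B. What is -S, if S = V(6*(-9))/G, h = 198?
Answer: 799995/389963642 - 5643*√51/194981821 ≈ 0.0018448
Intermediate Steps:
V(B) = -3 + B
H(N) = N + N*√(6 + N) (H(N) = √(6 + N)*N + N = N*√(6 + N) + N = N + N*√(6 + N))
G = 28070 + 396*√51 (G = 27872 + 198*(1 + √(6 + 198)) = 27872 + 198*(1 + √204) = 27872 + 198*(1 + 2*√51) = 27872 + (198 + 396*√51) = 28070 + 396*√51 ≈ 30898.)
S = -57/(28070 + 396*√51) (S = (-3 + 6*(-9))/(28070 + 396*√51) = (-3 - 54)/(28070 + 396*√51) = -57/(28070 + 396*√51) ≈ -0.0018448)
-S = -(-799995/389963642 + 5643*√51/194981821) = 799995/389963642 - 5643*√51/194981821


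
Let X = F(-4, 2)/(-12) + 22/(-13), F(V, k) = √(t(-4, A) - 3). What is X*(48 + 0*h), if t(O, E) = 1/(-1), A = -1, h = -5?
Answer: -1056/13 - 8*I ≈ -81.231 - 8.0*I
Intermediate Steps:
t(O, E) = -1
F(V, k) = 2*I (F(V, k) = √(-1 - 3) = √(-4) = 2*I)
X = -22/13 - I/6 (X = (2*I)/(-12) + 22/(-13) = (2*I)*(-1/12) + 22*(-1/13) = -I/6 - 22/13 = -22/13 - I/6 ≈ -1.6923 - 0.16667*I)
X*(48 + 0*h) = (-22/13 - I/6)*(48 + 0*(-5)) = (-22/13 - I/6)*(48 + 0) = (-22/13 - I/6)*48 = -1056/13 - 8*I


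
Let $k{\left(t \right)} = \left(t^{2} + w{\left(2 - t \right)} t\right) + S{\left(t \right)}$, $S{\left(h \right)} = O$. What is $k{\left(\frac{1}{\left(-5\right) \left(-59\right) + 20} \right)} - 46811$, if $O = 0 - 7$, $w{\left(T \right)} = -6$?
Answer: $- \frac{4645517939}{99225} \approx -46818.0$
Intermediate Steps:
$O = -7$ ($O = 0 - 7 = -7$)
$S{\left(h \right)} = -7$
$k{\left(t \right)} = -7 + t^{2} - 6 t$ ($k{\left(t \right)} = \left(t^{2} - 6 t\right) - 7 = -7 + t^{2} - 6 t$)
$k{\left(\frac{1}{\left(-5\right) \left(-59\right) + 20} \right)} - 46811 = \left(-7 + \left(\frac{1}{\left(-5\right) \left(-59\right) + 20}\right)^{2} - \frac{6}{\left(-5\right) \left(-59\right) + 20}\right) - 46811 = \left(-7 + \left(\frac{1}{295 + 20}\right)^{2} - \frac{6}{295 + 20}\right) - 46811 = \left(-7 + \left(\frac{1}{315}\right)^{2} - \frac{6}{315}\right) - 46811 = \left(-7 + \left(\frac{1}{315}\right)^{2} - \frac{2}{105}\right) - 46811 = \left(-7 + \frac{1}{99225} - \frac{2}{105}\right) - 46811 = - \frac{696464}{99225} - 46811 = - \frac{4645517939}{99225}$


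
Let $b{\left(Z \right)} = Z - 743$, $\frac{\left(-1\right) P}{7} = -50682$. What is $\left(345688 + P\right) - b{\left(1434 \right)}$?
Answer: $699771$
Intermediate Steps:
$P = 354774$ ($P = \left(-7\right) \left(-50682\right) = 354774$)
$b{\left(Z \right)} = -743 + Z$
$\left(345688 + P\right) - b{\left(1434 \right)} = \left(345688 + 354774\right) - \left(-743 + 1434\right) = 700462 - 691 = 699771$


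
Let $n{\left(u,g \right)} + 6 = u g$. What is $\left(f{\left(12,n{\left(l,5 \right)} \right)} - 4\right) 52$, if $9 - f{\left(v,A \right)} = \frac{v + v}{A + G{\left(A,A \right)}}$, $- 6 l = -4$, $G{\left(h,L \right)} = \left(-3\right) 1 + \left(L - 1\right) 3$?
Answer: $\frac{8372}{25} \approx 334.88$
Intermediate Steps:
$G{\left(h,L \right)} = -6 + 3 L$ ($G{\left(h,L \right)} = -3 + \left(-1 + L\right) 3 = -3 + \left(-3 + 3 L\right) = -6 + 3 L$)
$l = \frac{2}{3}$ ($l = \left(- \frac{1}{6}\right) \left(-4\right) = \frac{2}{3} \approx 0.66667$)
$n{\left(u,g \right)} = -6 + g u$ ($n{\left(u,g \right)} = -6 + u g = -6 + g u$)
$f{\left(v,A \right)} = 9 - \frac{2 v}{-6 + 4 A}$ ($f{\left(v,A \right)} = 9 - \frac{v + v}{A + \left(-6 + 3 A\right)} = 9 - \frac{2 v}{-6 + 4 A}$)
$\left(f{\left(12,n{\left(l,5 \right)} \right)} - 4\right) 52 = \left(\frac{-27 - 12 + 18 \left(-6 + 5 \cdot \frac{2}{3}\right)}{-3 + 2 \left(-6 + 5 \cdot \frac{2}{3}\right)} - 4\right) 52 = \left(\frac{-27 - 12 + 18 \left(-6 + \frac{10}{3}\right)}{-3 + 2 \left(-6 + \frac{10}{3}\right)} - 4\right) 52 = \left(\frac{-27 - 12 + 18 \left(- \frac{8}{3}\right)}{-3 + 2 \left(- \frac{8}{3}\right)} - 4\right) 52 = \left(\frac{-27 - 12 - 48}{-3 - \frac{16}{3}} - 4\right) 52 = \left(\frac{1}{- \frac{25}{3}} \left(-87\right) - 4\right) 52 = \left(\left(- \frac{3}{25}\right) \left(-87\right) - 4\right) 52 = \left(\frac{261}{25} - 4\right) 52 = \frac{161}{25} \cdot 52 = \frac{8372}{25}$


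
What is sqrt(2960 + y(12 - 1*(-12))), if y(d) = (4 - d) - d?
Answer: 54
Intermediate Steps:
y(d) = 4 - 2*d
sqrt(2960 + y(12 - 1*(-12))) = sqrt(2960 + (4 - 2*(12 - 1*(-12)))) = sqrt(2960 + (4 - 2*(12 + 12))) = sqrt(2960 + (4 - 2*24)) = sqrt(2960 + (4 - 48)) = sqrt(2960 - 44) = sqrt(2916) = 54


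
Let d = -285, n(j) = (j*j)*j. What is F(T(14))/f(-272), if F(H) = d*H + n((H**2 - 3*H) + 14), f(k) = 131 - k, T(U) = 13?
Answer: 2982279/403 ≈ 7400.2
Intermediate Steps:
n(j) = j**3 (n(j) = j**2*j = j**3)
F(H) = (14 + H**2 - 3*H)**3 - 285*H (F(H) = -285*H + ((H**2 - 3*H) + 14)**3 = -285*H + (14 + H**2 - 3*H)**3 = (14 + H**2 - 3*H)**3 - 285*H)
F(T(14))/f(-272) = ((14 + 13**2 - 3*13)**3 - 285*13)/(131 - 1*(-272)) = ((14 + 169 - 39)**3 - 3705)/(131 + 272) = (144**3 - 3705)/403 = (2985984 - 3705)*(1/403) = 2982279*(1/403) = 2982279/403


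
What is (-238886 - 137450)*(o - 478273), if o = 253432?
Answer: 84615762576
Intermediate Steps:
(-238886 - 137450)*(o - 478273) = (-238886 - 137450)*(253432 - 478273) = -376336*(-224841) = 84615762576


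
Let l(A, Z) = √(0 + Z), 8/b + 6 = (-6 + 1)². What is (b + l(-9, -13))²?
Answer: -4629/361 + 16*I*√13/19 ≈ -12.823 + 3.0363*I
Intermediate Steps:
b = 8/19 (b = 8/(-6 + (-6 + 1)²) = 8/(-6 + (-5)²) = 8/(-6 + 25) = 8/19 ≈ 0.42105)
l(A, Z) = √Z
(b + l(-9, -13))² = (8/19 + √(-13))² = (8/19 + I*√13)²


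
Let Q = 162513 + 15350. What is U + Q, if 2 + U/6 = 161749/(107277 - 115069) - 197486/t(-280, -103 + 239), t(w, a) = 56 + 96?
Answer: 662050981/3896 ≈ 1.6993e+5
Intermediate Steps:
t(w, a) = 152
Q = 177863
U = -30903267/3896 (U = -12 + 6*(161749/(107277 - 115069) - 197486/152) = -12 + 6*(161749/(-7792) - 197486*1/152) = -12 + 6*(161749*(-1/7792) - 5197/4) = -12 + 6*(-161749/7792 - 5197/4) = -12 + 6*(-10285505/7792) = -12 - 30856515/3896 = -30903267/3896 ≈ -7932.0)
U + Q = -30903267/3896 + 177863 = 662050981/3896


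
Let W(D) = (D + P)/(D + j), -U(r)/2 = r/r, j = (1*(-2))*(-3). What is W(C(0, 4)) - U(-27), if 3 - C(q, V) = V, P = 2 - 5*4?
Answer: -9/5 ≈ -1.8000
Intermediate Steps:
P = -18 (P = 2 - 20 = -18)
C(q, V) = 3 - V
j = 6 (j = -2*(-3) = 6)
U(r) = -2 (U(r) = -2*r/r = -2*1 = -2)
W(D) = (-18 + D)/(6 + D) (W(D) = (D - 18)/(D + 6) = (-18 + D)/(6 + D))
W(C(0, 4)) - U(-27) = (-18 + (3 - 1*4))/(6 + (3 - 1*4)) - 1*(-2) = (-18 + (3 - 4))/(6 + (3 - 4)) + 2 = (-18 - 1)/(6 - 1) + 2 = -19/5 + 2 = -9/5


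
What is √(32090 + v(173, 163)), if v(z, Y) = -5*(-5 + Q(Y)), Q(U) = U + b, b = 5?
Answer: 15*√139 ≈ 176.85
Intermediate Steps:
Q(U) = 5 + U (Q(U) = U + 5 = 5 + U)
v(z, Y) = -5*Y (v(z, Y) = -5*(-5 + (5 + Y)) = -5*Y)
√(32090 + v(173, 163)) = √(32090 - 5*163) = √(32090 - 815) = √31275 = 15*√139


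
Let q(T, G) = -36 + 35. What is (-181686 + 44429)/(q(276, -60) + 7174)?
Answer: -137257/7173 ≈ -19.135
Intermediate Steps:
q(T, G) = -1
(-181686 + 44429)/(q(276, -60) + 7174) = (-181686 + 44429)/(-1 + 7174) = -137257/7173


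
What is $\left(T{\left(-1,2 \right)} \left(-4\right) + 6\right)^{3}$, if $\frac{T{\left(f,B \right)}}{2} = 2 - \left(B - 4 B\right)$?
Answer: $-195112$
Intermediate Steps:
$T{\left(f,B \right)} = 4 + 6 B$ ($T{\left(f,B \right)} = 2 \left(2 - \left(B - 4 B\right)\right) = 2 \left(2 - - 3 B\right) = 2 \left(2 + 3 B\right) = 4 + 6 B$)
$\left(T{\left(-1,2 \right)} \left(-4\right) + 6\right)^{3} = \left(\left(4 + 6 \cdot 2\right) \left(-4\right) + 6\right)^{3} = \left(\left(4 + 12\right) \left(-4\right) + 6\right)^{3} = \left(16 \left(-4\right) + 6\right)^{3} = \left(-64 + 6\right)^{3} = \left(-58\right)^{3} = -195112$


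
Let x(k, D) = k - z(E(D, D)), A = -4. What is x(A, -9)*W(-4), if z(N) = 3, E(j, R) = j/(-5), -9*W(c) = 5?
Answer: 35/9 ≈ 3.8889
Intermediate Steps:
W(c) = -5/9 (W(c) = -⅑*5 = -5/9)
E(j, R) = -j/5 (E(j, R) = j*(-⅕) = -j/5)
x(k, D) = -3 + k (x(k, D) = k - 1*3 = k - 3 = -3 + k)
x(A, -9)*W(-4) = (-3 - 4)*(-5/9) = -7*(-5/9) = 35/9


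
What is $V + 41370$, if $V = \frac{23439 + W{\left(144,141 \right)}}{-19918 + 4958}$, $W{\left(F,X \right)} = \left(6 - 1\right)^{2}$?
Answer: $\frac{77358967}{1870} \approx 41368.0$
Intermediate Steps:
$W{\left(F,X \right)} = 25$ ($W{\left(F,X \right)} = 5^{2} = 25$)
$V = - \frac{2933}{1870}$ ($V = \frac{23439 + 25}{-19918 + 4958} = \frac{23464}{-14960} = 23464 \left(- \frac{1}{14960}\right) = - \frac{2933}{1870} \approx -1.5684$)
$V + 41370 = - \frac{2933}{1870} + 41370 = \frac{77358967}{1870}$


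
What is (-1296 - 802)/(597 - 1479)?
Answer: 1049/441 ≈ 2.3787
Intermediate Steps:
(-1296 - 802)/(597 - 1479) = -2098/(-882) = -2098*(-1/882) = 1049/441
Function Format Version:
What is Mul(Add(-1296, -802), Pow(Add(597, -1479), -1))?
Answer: Rational(1049, 441) ≈ 2.3787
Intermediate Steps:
Mul(Add(-1296, -802), Pow(Add(597, -1479), -1)) = Mul(-2098, Pow(-882, -1)) = Mul(-2098, Rational(-1, 882)) = Rational(1049, 441)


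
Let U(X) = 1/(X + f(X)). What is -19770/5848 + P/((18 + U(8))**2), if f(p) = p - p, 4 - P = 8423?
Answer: -1783330109/61477100 ≈ -29.008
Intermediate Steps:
P = -8419 (P = 4 - 1*8423 = 4 - 8423 = -8419)
f(p) = 0
U(X) = 1/X (U(X) = 1/(X + 0) = 1/X)
-19770/5848 + P/((18 + U(8))**2) = -19770/5848 - 8419/(18 + 1/8)**2 = -19770*1/5848 - 8419/(18 + 1/8)**2 = -9885/2924 - 8419/((145/8)**2) = -9885/2924 - 8419/21025/64 = -9885/2924 - 8419*64/21025 = -9885/2924 - 538816/21025 = -1783330109/61477100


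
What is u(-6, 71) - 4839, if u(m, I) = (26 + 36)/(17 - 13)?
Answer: -9647/2 ≈ -4823.5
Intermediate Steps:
u(m, I) = 31/2 (u(m, I) = 62/4 = 62*(¼) = 31/2)
u(-6, 71) - 4839 = 31/2 - 4839 = -9647/2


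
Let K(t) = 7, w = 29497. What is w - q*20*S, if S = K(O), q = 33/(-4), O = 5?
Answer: 30652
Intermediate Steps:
q = -33/4 (q = 33*(-¼) = -33/4 ≈ -8.2500)
S = 7
w - q*20*S = 29497 - (-33/4*20)*7 = 29497 - (-165)*7 = 29497 - 1*(-1155) = 29497 + 1155 = 30652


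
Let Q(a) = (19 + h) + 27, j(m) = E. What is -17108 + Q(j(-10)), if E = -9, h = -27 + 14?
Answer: -17075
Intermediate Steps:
h = -13
j(m) = -9
Q(a) = 33 (Q(a) = (19 - 13) + 27 = 6 + 27 = 33)
-17108 + Q(j(-10)) = -17108 + 33 = -17075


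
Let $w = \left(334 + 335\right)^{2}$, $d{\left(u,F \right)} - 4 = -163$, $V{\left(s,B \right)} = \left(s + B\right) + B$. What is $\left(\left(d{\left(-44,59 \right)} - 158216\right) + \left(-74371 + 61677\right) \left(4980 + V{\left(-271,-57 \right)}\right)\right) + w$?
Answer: $-58039744$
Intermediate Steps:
$V{\left(s,B \right)} = s + 2 B$ ($V{\left(s,B \right)} = \left(B + s\right) + B = s + 2 B$)
$d{\left(u,F \right)} = -159$ ($d{\left(u,F \right)} = 4 - 163 = -159$)
$w = 447561$ ($w = 669^{2} = 447561$)
$\left(\left(d{\left(-44,59 \right)} - 158216\right) + \left(-74371 + 61677\right) \left(4980 + V{\left(-271,-57 \right)}\right)\right) + w = \left(\left(-159 - 158216\right) + \left(-74371 + 61677\right) \left(4980 + \left(-271 + 2 \left(-57\right)\right)\right)\right) + 447561 = \left(-158375 - 12694 \left(4980 - 385\right)\right) + 447561 = \left(-158375 - 58328930\right) + 447561 = -58487305 + 447561 = -58039744$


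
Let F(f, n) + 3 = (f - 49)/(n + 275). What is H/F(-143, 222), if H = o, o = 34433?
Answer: -17113201/1683 ≈ -10168.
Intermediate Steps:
F(f, n) = -3 + (-49 + f)/(275 + n) (F(f, n) = -3 + (f - 49)/(n + 275) = -3 + (-49 + f)/(275 + n))
H = 34433
H/F(-143, 222) = 34433/(((-874 - 143 - 3*222)/(275 + 222))) = 34433/(((-874 - 143 - 666)/497)) = 34433/(((1/497)*(-1683))) = 34433/(-1683/497) = 34433*(-497/1683) = -17113201/1683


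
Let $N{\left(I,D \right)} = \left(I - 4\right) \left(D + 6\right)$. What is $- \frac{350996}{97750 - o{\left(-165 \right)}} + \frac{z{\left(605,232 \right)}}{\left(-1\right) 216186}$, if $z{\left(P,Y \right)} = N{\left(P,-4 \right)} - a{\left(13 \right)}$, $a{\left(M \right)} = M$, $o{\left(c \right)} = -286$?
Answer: $- \frac{18999246515}{5298502674} \approx -3.5858$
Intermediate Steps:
$N{\left(I,D \right)} = \left(-4 + I\right) \left(6 + D\right)$
$z{\left(P,Y \right)} = -21 + 2 P$ ($z{\left(P,Y \right)} = \left(-24 - -16 + 6 P - 4 P\right) - 13 = \left(-24 + 16 + 6 P - 4 P\right) - 13 = \left(-8 + 2 P\right) - 13 = -21 + 2 P$)
$- \frac{350996}{97750 - o{\left(-165 \right)}} + \frac{z{\left(605,232 \right)}}{\left(-1\right) 216186} = - \frac{350996}{97750 - -286} + \frac{-21 + 2 \cdot 605}{\left(-1\right) 216186} = - \frac{350996}{97750 + 286} + \frac{-21 + 1210}{-216186} = - \frac{350996}{98036} + 1189 \left(- \frac{1}{216186}\right) = \left(-350996\right) \frac{1}{98036} - \frac{1189}{216186} = - \frac{87749}{24509} - \frac{1189}{216186} = - \frac{18999246515}{5298502674}$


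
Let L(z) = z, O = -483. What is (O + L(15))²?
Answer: 219024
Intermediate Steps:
(O + L(15))² = (-483 + 15)² = (-468)² = 219024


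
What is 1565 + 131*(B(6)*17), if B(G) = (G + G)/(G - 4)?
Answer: 14927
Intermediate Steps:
B(G) = 2*G/(-4 + G) (B(G) = (2*G)/(-4 + G) = 2*G/(-4 + G))
1565 + 131*(B(6)*17) = 1565 + 131*((2*6/(-4 + 6))*17) = 1565 + 131*((2*6/2)*17) = 1565 + 131*((2*6*(1/2))*17) = 1565 + 131*(6*17) = 1565 + 131*102 = 1565 + 13362 = 14927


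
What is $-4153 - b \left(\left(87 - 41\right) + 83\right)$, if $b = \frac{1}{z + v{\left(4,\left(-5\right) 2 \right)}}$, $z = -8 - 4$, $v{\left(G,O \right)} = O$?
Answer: $- \frac{91237}{22} \approx -4147.1$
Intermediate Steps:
$z = -12$ ($z = -8 - 4 = -12$)
$b = - \frac{1}{22}$ ($b = \frac{1}{-12 - 10} = \frac{1}{-22} = - \frac{1}{22} \approx -0.045455$)
$-4153 - b \left(\left(87 - 41\right) + 83\right) = -4153 - - \frac{\left(87 - 41\right) + 83}{22} = -4153 - - \frac{46 + 83}{22} = -4153 - \left(- \frac{1}{22}\right) 129 = -4153 - - \frac{129}{22} = -4153 + \frac{129}{22} = - \frac{91237}{22}$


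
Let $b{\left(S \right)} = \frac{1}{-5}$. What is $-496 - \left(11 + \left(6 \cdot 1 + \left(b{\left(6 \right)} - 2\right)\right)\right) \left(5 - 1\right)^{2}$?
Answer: $- \frac{3664}{5} \approx -732.8$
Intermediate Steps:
$b{\left(S \right)} = - \frac{1}{5}$
$-496 - \left(11 + \left(6 \cdot 1 + \left(b{\left(6 \right)} - 2\right)\right)\right) \left(5 - 1\right)^{2} = -496 - \left(11 + \left(6 \cdot 1 - \frac{11}{5}\right)\right) \left(5 - 1\right)^{2} = -496 - \left(11 + \left(6 - \frac{11}{5}\right)\right) 4^{2} = -496 - \left(11 + \left(6 - \frac{11}{5}\right)\right) 16 = -496 - \left(11 + \frac{19}{5}\right) 16 = -496 - \frac{74}{5} \cdot 16 = -496 - \frac{1184}{5} = - \frac{3664}{5}$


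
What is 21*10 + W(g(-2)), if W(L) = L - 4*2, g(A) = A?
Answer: 200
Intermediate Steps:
W(L) = -8 + L (W(L) = L - 8 = -8 + L)
21*10 + W(g(-2)) = 21*10 + (-8 - 2) = 210 - 10 = 200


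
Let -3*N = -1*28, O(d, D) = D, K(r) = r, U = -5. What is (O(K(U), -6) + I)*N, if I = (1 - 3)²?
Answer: -56/3 ≈ -18.667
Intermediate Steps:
I = 4 (I = (-2)² = 4)
N = 28/3 (N = -(-1)*28/3 = -⅓*(-28) = 28/3 ≈ 9.3333)
(O(K(U), -6) + I)*N = (-6 + 4)*(28/3) = -2*28/3 = -56/3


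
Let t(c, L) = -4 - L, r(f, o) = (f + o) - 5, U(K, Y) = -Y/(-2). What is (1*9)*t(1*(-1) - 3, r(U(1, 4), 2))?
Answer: -27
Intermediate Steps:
U(K, Y) = Y/2 (U(K, Y) = -Y*(-1)/2 = -(-1)*Y/2 = Y/2)
r(f, o) = -5 + f + o
(1*9)*t(1*(-1) - 3, r(U(1, 4), 2)) = (1*9)*(-4 - (-5 + (½)*4 + 2)) = 9*(-4 - (-5 + 2 + 2)) = 9*(-4 - 1*(-1)) = 9*(-4 + 1) = 9*(-3) = -27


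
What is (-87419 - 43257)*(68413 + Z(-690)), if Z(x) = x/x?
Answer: -8940067864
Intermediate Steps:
Z(x) = 1
(-87419 - 43257)*(68413 + Z(-690)) = (-87419 - 43257)*(68413 + 1) = -130676*68414 = -8940067864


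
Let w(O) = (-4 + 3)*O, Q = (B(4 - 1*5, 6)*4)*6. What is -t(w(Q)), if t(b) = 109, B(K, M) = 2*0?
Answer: -109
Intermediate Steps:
B(K, M) = 0
Q = 0 (Q = (0*4)*6 = 0*6 = 0)
w(O) = -O
-t(w(Q)) = -1*109 = -109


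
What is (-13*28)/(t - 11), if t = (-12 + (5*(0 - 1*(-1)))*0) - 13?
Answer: 91/9 ≈ 10.111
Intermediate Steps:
t = -25 (t = (-12 + (5*(0 + 1))*0) - 13 = (-12 + (5*1)*0) - 13 = (-12 + 5*0) - 13 = (-12 + 0) - 13 = -12 - 13 = -25)
(-13*28)/(t - 11) = (-13*28)/(-25 - 11) = -364/(-36) = -364*(-1/36) = 91/9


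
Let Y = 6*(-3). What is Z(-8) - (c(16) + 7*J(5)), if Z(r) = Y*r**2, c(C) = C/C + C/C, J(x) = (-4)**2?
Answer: -1266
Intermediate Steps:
J(x) = 16
c(C) = 2 (c(C) = 1 + 1 = 2)
Y = -18
Z(r) = -18*r**2
Z(-8) - (c(16) + 7*J(5)) = -18*(-8)**2 - (2 + 7*16) = -18*64 - (2 + 112) = -1152 - 1*114 = -1152 - 114 = -1266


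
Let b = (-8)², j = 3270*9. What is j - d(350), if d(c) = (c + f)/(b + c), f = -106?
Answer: 6091888/207 ≈ 29429.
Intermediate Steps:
j = 29430
b = 64
d(c) = (-106 + c)/(64 + c) (d(c) = (c - 106)/(64 + c) = (-106 + c)/(64 + c))
j - d(350) = 29430 - (-106 + 350)/(64 + 350) = 29430 - 244/414 = 29430 - 1*122/207 = 29430 - 122/207 = 6091888/207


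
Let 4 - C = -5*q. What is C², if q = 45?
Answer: 52441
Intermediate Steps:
C = 229 (C = 4 - (-5)*45 = 4 - 1*(-225) = 4 + 225 = 229)
C² = 229² = 52441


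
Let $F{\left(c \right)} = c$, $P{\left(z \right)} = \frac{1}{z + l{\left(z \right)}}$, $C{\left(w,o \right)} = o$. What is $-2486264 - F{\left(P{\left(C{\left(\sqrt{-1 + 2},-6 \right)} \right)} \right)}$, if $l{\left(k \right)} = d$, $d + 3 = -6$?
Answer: $- \frac{37293959}{15} \approx -2.4863 \cdot 10^{6}$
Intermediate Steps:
$d = -9$ ($d = -3 - 6 = -9$)
$l{\left(k \right)} = -9$
$P{\left(z \right)} = \frac{1}{-9 + z}$ ($P{\left(z \right)} = \frac{1}{z - 9} = \frac{1}{-9 + z}$)
$-2486264 - F{\left(P{\left(C{\left(\sqrt{-1 + 2},-6 \right)} \right)} \right)} = -2486264 - \frac{1}{-9 - 6} = -2486264 - \frac{1}{-15} = -2486264 - - \frac{1}{15} = -2486264 + \frac{1}{15} = - \frac{37293959}{15}$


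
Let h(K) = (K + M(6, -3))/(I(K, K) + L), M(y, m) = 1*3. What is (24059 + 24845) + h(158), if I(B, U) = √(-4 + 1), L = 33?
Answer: 2543261/52 - 23*I*√3/156 ≈ 48909.0 - 0.25537*I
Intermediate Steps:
M(y, m) = 3
I(B, U) = I*√3 (I(B, U) = √(-3) = I*√3)
h(K) = (3 + K)/(33 + I*√3) (h(K) = (K + 3)/(I*√3 + 33) = (3 + K)/(33 + I*√3))
(24059 + 24845) + h(158) = (24059 + 24845) + (3 + 158)/(33 + I*√3) = 48904 + 161/(33 + I*√3)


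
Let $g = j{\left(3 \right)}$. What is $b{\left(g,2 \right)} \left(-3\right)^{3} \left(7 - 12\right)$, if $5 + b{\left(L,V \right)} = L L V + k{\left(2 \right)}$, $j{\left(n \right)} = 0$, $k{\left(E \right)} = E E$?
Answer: $-135$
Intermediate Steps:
$k{\left(E \right)} = E^{2}$
$g = 0$
$b{\left(L,V \right)} = -1 + V L^{2}$ ($b{\left(L,V \right)} = -5 + \left(L L V + 2^{2}\right) = -5 + \left(L^{2} V + 4\right) = -5 + \left(V L^{2} + 4\right) = -5 + \left(4 + V L^{2}\right) = -1 + V L^{2}$)
$b{\left(g,2 \right)} \left(-3\right)^{3} \left(7 - 12\right) = \left(-1 + 2 \cdot 0^{2}\right) \left(-3\right)^{3} \left(7 - 12\right) = \left(-1 + 2 \cdot 0\right) \left(-27\right) \left(7 - 12\right) = \left(-1 + 0\right) \left(-27\right) \left(-5\right) = \left(-1\right) \left(-27\right) \left(-5\right) = 27 \left(-5\right) = -135$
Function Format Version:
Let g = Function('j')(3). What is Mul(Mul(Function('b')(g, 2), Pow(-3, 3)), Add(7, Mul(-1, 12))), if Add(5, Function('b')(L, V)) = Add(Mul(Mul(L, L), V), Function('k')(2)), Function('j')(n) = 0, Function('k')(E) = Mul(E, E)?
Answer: -135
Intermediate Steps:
Function('k')(E) = Pow(E, 2)
g = 0
Function('b')(L, V) = Add(-1, Mul(V, Pow(L, 2))) (Function('b')(L, V) = Add(-5, Add(Mul(Mul(L, L), V), Pow(2, 2))) = Add(-5, Add(Mul(Pow(L, 2), V), 4)) = Add(-5, Add(Mul(V, Pow(L, 2)), 4)) = Add(-5, Add(4, Mul(V, Pow(L, 2)))) = Add(-1, Mul(V, Pow(L, 2))))
Mul(Mul(Function('b')(g, 2), Pow(-3, 3)), Add(7, Mul(-1, 12))) = Mul(Mul(Add(-1, Mul(2, Pow(0, 2))), Pow(-3, 3)), Add(7, Mul(-1, 12))) = Mul(Mul(Add(-1, Mul(2, 0)), -27), Add(7, -12)) = Mul(Mul(Add(-1, 0), -27), -5) = Mul(Mul(-1, -27), -5) = Mul(27, -5) = -135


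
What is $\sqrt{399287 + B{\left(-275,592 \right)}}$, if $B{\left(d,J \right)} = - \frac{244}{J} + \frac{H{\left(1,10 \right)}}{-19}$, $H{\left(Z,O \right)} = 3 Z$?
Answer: $\frac{\sqrt{789323789023}}{1406} \approx 631.89$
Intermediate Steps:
$B{\left(d,J \right)} = - \frac{3}{19} - \frac{244}{J}$ ($B{\left(d,J \right)} = - \frac{244}{J} + \frac{3 \cdot 1}{-19} = - \frac{244}{J} + 3 \left(- \frac{1}{19}\right) = - \frac{244}{J} - \frac{3}{19} = - \frac{3}{19} - \frac{244}{J}$)
$\sqrt{399287 + B{\left(-275,592 \right)}} = \sqrt{399287 - \left(\frac{3}{19} + \frac{244}{592}\right)} = \sqrt{399287 - \frac{1603}{2812}} = \sqrt{\frac{1122793441}{2812}} = \frac{\sqrt{789323789023}}{1406}$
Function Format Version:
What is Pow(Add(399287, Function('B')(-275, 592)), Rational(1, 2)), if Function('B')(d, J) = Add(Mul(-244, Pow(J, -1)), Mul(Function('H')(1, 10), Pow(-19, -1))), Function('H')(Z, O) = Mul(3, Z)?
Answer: Mul(Rational(1, 1406), Pow(789323789023, Rational(1, 2))) ≈ 631.89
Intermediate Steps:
Function('B')(d, J) = Add(Rational(-3, 19), Mul(-244, Pow(J, -1))) (Function('B')(d, J) = Add(Mul(-244, Pow(J, -1)), Mul(Mul(3, 1), Pow(-19, -1))) = Add(Mul(-244, Pow(J, -1)), Mul(3, Rational(-1, 19))) = Add(Mul(-244, Pow(J, -1)), Rational(-3, 19)) = Add(Rational(-3, 19), Mul(-244, Pow(J, -1))))
Pow(Add(399287, Function('B')(-275, 592)), Rational(1, 2)) = Pow(Add(399287, Add(Rational(-3, 19), Mul(-244, Pow(592, -1)))), Rational(1, 2)) = Pow(Add(399287, Add(Rational(-3, 19), Mul(-244, Rational(1, 592)))), Rational(1, 2)) = Pow(Add(399287, Add(Rational(-3, 19), Rational(-61, 148))), Rational(1, 2)) = Pow(Add(399287, Rational(-1603, 2812)), Rational(1, 2)) = Pow(Rational(1122793441, 2812), Rational(1, 2)) = Mul(Rational(1, 1406), Pow(789323789023, Rational(1, 2)))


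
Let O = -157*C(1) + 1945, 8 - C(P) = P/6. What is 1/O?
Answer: 6/4291 ≈ 0.0013983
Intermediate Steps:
C(P) = 8 - P/6
O = 4291/6 (O = -157*(8 - ⅙*1) + 1945 = -157*(8 - ⅙) + 1945 = -157*47/6 + 1945 = -7379/6 + 1945 = 4291/6 ≈ 715.17)
1/O = 1/(4291/6) = 6/4291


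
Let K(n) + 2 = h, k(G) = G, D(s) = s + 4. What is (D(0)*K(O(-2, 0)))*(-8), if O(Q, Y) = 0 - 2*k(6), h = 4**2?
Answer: -448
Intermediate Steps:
D(s) = 4 + s
h = 16
O(Q, Y) = -12 (O(Q, Y) = 0 - 2*6 = 0 - 12 = -12)
K(n) = 14 (K(n) = -2 + 16 = 14)
(D(0)*K(O(-2, 0)))*(-8) = ((4 + 0)*14)*(-8) = (4*14)*(-8) = 56*(-8) = -448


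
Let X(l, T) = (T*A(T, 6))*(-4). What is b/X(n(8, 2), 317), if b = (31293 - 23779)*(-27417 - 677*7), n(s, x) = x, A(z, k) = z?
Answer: 60405046/100489 ≈ 601.11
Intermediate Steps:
X(l, T) = -4*T² (X(l, T) = (T*T)*(-4) = T²*(-4) = -4*T²)
b = -241620184 (b = 7514*(-27417 - 4739) = 7514*(-32156) = -241620184)
b/X(n(8, 2), 317) = -241620184/((-4*317²)) = -241620184/((-4*100489)) = -241620184/(-401956) = -241620184*(-1/401956) = 60405046/100489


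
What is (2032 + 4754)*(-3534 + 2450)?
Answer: -7356024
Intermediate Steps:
(2032 + 4754)*(-3534 + 2450) = 6786*(-1084) = -7356024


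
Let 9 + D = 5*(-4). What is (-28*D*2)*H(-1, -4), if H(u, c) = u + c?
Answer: -8120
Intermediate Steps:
D = -29 (D = -9 + 5*(-4) = -9 - 20 = -29)
H(u, c) = c + u
(-28*D*2)*H(-1, -4) = (-(-812)*2)*(-4 - 1) = -28*(-58)*(-5) = 1624*(-5) = -8120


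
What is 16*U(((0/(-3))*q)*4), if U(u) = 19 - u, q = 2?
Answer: 304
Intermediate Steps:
16*U(((0/(-3))*q)*4) = 16*(19 - (0/(-3))*2*4) = 16*(19 - (0*(-1/3))*2*4) = 16*(19 - 0*2*4) = 16*(19 - 0*4) = 16*(19 - 1*0) = 16*(19 + 0) = 16*19 = 304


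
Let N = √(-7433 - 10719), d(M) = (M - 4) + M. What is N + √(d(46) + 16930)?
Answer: √17018 + 2*I*√4538 ≈ 130.45 + 134.73*I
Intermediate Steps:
d(M) = -4 + 2*M (d(M) = (-4 + M) + M = -4 + 2*M)
N = 2*I*√4538 (N = √(-18152) = 2*I*√4538 ≈ 134.73*I)
N + √(d(46) + 16930) = 2*I*√4538 + √((-4 + 2*46) + 16930) = 2*I*√4538 + √((-4 + 92) + 16930) = 2*I*√4538 + √(88 + 16930) = 2*I*√4538 + √17018 = √17018 + 2*I*√4538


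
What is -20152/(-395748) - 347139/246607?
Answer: -33102485177/24398556759 ≈ -1.3567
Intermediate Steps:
-20152/(-395748) - 347139/246607 = -20152*(-1/395748) - 347139*1/246607 = 5038/98937 - 347139/246607 = -33102485177/24398556759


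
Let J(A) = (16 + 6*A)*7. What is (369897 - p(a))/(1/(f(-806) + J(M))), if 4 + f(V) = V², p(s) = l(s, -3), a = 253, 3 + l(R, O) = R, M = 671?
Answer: 250593312122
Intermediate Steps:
l(R, O) = -3 + R
p(s) = -3 + s
J(A) = 112 + 42*A
f(V) = -4 + V²
(369897 - p(a))/(1/(f(-806) + J(M))) = (369897 - (-3 + 253))/(1/((-4 + (-806)²) + (112 + 42*671))) = (369897 - 1*250)/(1/((-4 + 649636) + (112 + 28182))) = (369897 - 250)/(1/(649632 + 28294)) = 369647/(1/677926) = 369647*677926 = 250593312122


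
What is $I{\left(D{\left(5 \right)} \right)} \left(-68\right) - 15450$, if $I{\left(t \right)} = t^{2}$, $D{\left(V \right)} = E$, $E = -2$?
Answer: $-15722$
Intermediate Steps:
$D{\left(V \right)} = -2$
$I{\left(D{\left(5 \right)} \right)} \left(-68\right) - 15450 = \left(-2\right)^{2} \left(-68\right) - 15450 = 4 \left(-68\right) - 15450 = -272 - 15450 = -15722$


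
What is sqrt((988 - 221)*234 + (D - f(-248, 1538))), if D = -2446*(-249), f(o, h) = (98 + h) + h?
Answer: 3*sqrt(87262) ≈ 886.20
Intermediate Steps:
f(o, h) = 98 + 2*h
D = 609054
sqrt((988 - 221)*234 + (D - f(-248, 1538))) = sqrt((988 - 221)*234 + (609054 - (98 + 2*1538))) = sqrt(767*234 + (609054 - (98 + 3076))) = sqrt(179478 + (609054 - 1*3174)) = sqrt(179478 + (609054 - 3174)) = sqrt(179478 + 605880) = sqrt(785358) = 3*sqrt(87262)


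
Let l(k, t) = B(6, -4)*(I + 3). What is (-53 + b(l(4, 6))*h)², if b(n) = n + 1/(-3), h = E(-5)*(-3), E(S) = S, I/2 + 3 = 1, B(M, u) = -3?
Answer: 169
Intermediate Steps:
I = -4 (I = -6 + 2*1 = -6 + 2 = -4)
h = 15 (h = -5*(-3) = 15)
l(k, t) = 3 (l(k, t) = -3*(-4 + 3) = -3*(-1) = 3)
b(n) = -⅓ + n (b(n) = n - ⅓ = -⅓ + n)
(-53 + b(l(4, 6))*h)² = (-53 + (-⅓ + 3)*15)² = (-53 + (8/3)*15)² = (-53 + 40)² = (-13)² = 169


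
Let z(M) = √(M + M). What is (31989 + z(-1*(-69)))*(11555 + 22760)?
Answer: 1097702535 + 34315*√138 ≈ 1.0981e+9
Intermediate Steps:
z(M) = √2*√M (z(M) = √(2*M) = √2*√M)
(31989 + z(-1*(-69)))*(11555 + 22760) = (31989 + √2*√(-1*(-69)))*(11555 + 22760) = (31989 + √2*√69)*34315 = (31989 + √138)*34315 = 1097702535 + 34315*√138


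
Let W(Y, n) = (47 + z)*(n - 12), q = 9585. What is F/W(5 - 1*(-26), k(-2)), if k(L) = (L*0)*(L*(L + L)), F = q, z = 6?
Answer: -3195/212 ≈ -15.071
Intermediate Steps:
F = 9585
k(L) = 0 (k(L) = 0*(L*(2*L)) = 0*(2*L**2) = 0)
W(Y, n) = -636 + 53*n (W(Y, n) = (47 + 6)*(n - 12) = 53*(-12 + n) = -636 + 53*n)
F/W(5 - 1*(-26), k(-2)) = 9585/(-636 + 53*0) = 9585/(-636 + 0) = 9585/(-636) = 9585*(-1/636) = -3195/212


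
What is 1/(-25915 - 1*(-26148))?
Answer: 1/233 ≈ 0.0042918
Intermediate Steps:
1/(-25915 - 1*(-26148)) = 1/(-25915 + 26148) = 1/233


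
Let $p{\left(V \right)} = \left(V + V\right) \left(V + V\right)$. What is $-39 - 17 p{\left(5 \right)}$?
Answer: $-1739$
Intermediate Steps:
$p{\left(V \right)} = 4 V^{2}$ ($p{\left(V \right)} = 2 V 2 V = 4 V^{2}$)
$-39 - 17 p{\left(5 \right)} = -39 - 17 \cdot 4 \cdot 5^{2} = -39 - 17 \cdot 4 \cdot 25 = -39 - 1700 = -1739$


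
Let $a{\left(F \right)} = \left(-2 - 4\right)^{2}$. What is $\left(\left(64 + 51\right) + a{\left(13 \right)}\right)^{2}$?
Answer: $22801$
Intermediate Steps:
$a{\left(F \right)} = 36$ ($a{\left(F \right)} = \left(-6\right)^{2} = 36$)
$\left(\left(64 + 51\right) + a{\left(13 \right)}\right)^{2} = \left(\left(64 + 51\right) + 36\right)^{2} = \left(115 + 36\right)^{2} = 151^{2} = 22801$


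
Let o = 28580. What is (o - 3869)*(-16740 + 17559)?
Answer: 20238309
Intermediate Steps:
(o - 3869)*(-16740 + 17559) = (28580 - 3869)*(-16740 + 17559) = 24711*819 = 20238309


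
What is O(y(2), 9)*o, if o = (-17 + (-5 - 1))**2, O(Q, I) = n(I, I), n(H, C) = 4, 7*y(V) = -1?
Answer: 2116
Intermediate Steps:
y(V) = -1/7 (y(V) = (1/7)*(-1) = -1/7)
O(Q, I) = 4
o = 529 (o = (-17 - 6)**2 = (-23)**2 = 529)
O(y(2), 9)*o = 4*529 = 2116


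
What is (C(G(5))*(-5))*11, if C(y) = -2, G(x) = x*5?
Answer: 110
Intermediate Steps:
G(x) = 5*x
(C(G(5))*(-5))*11 = -2*(-5)*11 = 10*11 = 110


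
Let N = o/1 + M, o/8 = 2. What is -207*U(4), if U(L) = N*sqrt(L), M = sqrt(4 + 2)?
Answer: -6624 - 414*sqrt(6) ≈ -7638.1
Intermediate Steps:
M = sqrt(6) ≈ 2.4495
o = 16 (o = 8*2 = 16)
N = 16 + sqrt(6) (N = 16/1 + sqrt(6) = 1*16 + sqrt(6) = 16 + sqrt(6) ≈ 18.449)
U(L) = sqrt(L)*(16 + sqrt(6)) (U(L) = (16 + sqrt(6))*sqrt(L) = sqrt(L)*(16 + sqrt(6)))
-207*U(4) = -207*sqrt(4)*(16 + sqrt(6)) = -414*(16 + sqrt(6)) = -207*(32 + 2*sqrt(6)) = -6624 - 414*sqrt(6)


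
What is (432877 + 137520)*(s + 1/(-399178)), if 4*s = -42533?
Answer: -4842167975448783/798356 ≈ -6.0652e+9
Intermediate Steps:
s = -42533/4 (s = (1/4)*(-42533) = -42533/4 ≈ -10633.)
(432877 + 137520)*(s + 1/(-399178)) = (432877 + 137520)*(-42533/4 + 1/(-399178)) = 570397*(-42533/4 - 1/399178) = 570397*(-8489118939/798356) = -4842167975448783/798356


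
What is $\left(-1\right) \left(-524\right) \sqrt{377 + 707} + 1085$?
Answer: $1085 + 1048 \sqrt{271} \approx 18337.0$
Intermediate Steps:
$\left(-1\right) \left(-524\right) \sqrt{377 + 707} + 1085 = 524 \sqrt{1084} + 1085 = 524 \cdot 2 \sqrt{271} + 1085 = 1048 \sqrt{271} + 1085 = 1085 + 1048 \sqrt{271}$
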